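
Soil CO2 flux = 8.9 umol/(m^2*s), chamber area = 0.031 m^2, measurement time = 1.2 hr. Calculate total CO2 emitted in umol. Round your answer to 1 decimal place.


Step 1: Convert time to seconds: 1.2 hr * 3600 = 4320.0 s
Step 2: Total = flux * area * time_s
Step 3: Total = 8.9 * 0.031 * 4320.0
Step 4: Total = 1191.9 umol

1191.9


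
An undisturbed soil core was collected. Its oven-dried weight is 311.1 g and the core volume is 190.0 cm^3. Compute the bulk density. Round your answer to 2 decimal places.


Step 1: Identify the formula: BD = dry mass / volume
Step 2: Substitute values: BD = 311.1 / 190.0
Step 3: BD = 1.64 g/cm^3

1.64


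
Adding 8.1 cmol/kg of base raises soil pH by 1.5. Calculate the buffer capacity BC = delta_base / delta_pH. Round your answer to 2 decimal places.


Step 1: BC = change in base / change in pH
Step 2: BC = 8.1 / 1.5
Step 3: BC = 5.4 cmol/(kg*pH unit)

5.4


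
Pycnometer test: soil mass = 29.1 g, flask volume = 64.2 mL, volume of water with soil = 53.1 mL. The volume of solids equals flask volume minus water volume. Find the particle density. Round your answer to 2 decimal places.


Step 1: Volume of solids = flask volume - water volume with soil
Step 2: V_solids = 64.2 - 53.1 = 11.1 mL
Step 3: Particle density = mass / V_solids = 29.1 / 11.1 = 2.62 g/cm^3

2.62


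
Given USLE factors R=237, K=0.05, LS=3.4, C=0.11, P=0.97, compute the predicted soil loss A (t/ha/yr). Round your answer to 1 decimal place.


Step 1: A = R * K * LS * C * P
Step 2: R * K = 237 * 0.05 = 11.85
Step 3: (R*K) * LS = 11.85 * 3.4 = 40.29
Step 4: * C * P = 40.29 * 0.11 * 0.97 = 4.3
Step 5: A = 4.3 t/(ha*yr)

4.3


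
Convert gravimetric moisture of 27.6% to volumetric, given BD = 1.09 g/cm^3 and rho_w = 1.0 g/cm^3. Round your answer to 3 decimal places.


Step 1: theta = (w / 100) * BD / rho_w
Step 2: theta = (27.6 / 100) * 1.09 / 1.0
Step 3: theta = 0.276 * 1.09
Step 4: theta = 0.301

0.301


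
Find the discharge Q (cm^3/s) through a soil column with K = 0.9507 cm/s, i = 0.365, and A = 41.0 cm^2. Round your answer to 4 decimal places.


Step 1: Apply Darcy's law: Q = K * i * A
Step 2: Q = 0.9507 * 0.365 * 41.0
Step 3: Q = 14.2272 cm^3/s

14.2272


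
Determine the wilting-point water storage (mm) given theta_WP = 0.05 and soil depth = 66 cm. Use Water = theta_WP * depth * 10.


Step 1: Water (mm) = theta_WP * depth * 10
Step 2: Water = 0.05 * 66 * 10
Step 3: Water = 33.0 mm

33.0


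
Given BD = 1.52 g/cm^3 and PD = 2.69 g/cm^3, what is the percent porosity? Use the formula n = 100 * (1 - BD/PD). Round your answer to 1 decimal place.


Step 1: Formula: n = 100 * (1 - BD / PD)
Step 2: n = 100 * (1 - 1.52 / 2.69)
Step 3: n = 100 * (1 - 0.56506)
Step 4: n = 43.5%

43.5


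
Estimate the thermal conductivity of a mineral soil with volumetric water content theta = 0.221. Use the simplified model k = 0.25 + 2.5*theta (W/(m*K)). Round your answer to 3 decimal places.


Step 1: k = 0.25 + 2.5 * theta
Step 2: k = 0.25 + 2.5 * 0.221
Step 3: k = 0.25 + 0.553
Step 4: k = 0.803 W/(m*K)

0.803


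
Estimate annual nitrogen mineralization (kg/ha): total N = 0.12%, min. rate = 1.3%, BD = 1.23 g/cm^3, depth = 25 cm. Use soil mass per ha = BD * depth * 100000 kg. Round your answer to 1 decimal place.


Step 1: Soil mass per ha = BD * depth * 100000 = 1.23 * 25 * 100000 = 3075000 kg
Step 2: Total N pool = soil mass * N%/100 = 3075000 * 0.12/100 = 3690.0 kg/ha
Step 3: N mineralized = N pool * rate%/100 = 3690.0 * 1.3/100 = 48.0 kg/ha/yr

48.0


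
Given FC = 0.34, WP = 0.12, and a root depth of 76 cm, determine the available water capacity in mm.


Step 1: Available water = (FC - WP) * depth * 10
Step 2: AW = (0.34 - 0.12) * 76 * 10
Step 3: AW = 0.22 * 76 * 10
Step 4: AW = 167.2 mm

167.2


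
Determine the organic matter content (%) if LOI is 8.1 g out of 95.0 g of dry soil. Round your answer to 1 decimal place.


Step 1: OM% = 100 * LOI / sample mass
Step 2: OM = 100 * 8.1 / 95.0
Step 3: OM = 8.5%

8.5


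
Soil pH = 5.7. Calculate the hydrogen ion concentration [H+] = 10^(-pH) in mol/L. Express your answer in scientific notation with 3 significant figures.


Step 1: [H+] = 10^(-pH)
Step 2: [H+] = 10^(-5.7)
Step 3: [H+] = 2.00e-06 mol/L

2.00e-06


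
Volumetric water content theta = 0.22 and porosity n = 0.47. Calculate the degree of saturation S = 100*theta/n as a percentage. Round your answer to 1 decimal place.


Step 1: S = 100 * theta_v / n
Step 2: S = 100 * 0.22 / 0.47
Step 3: S = 46.8%

46.8


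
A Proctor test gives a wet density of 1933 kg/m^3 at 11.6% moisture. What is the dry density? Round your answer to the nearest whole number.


Step 1: Dry density = wet density / (1 + w/100)
Step 2: Dry density = 1933 / (1 + 11.6/100)
Step 3: Dry density = 1933 / 1.116
Step 4: Dry density = 1732 kg/m^3

1732


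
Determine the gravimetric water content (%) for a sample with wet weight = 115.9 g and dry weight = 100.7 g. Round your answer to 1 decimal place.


Step 1: Water mass = wet - dry = 115.9 - 100.7 = 15.2 g
Step 2: w = 100 * water mass / dry mass
Step 3: w = 100 * 15.2 / 100.7 = 15.1%

15.1


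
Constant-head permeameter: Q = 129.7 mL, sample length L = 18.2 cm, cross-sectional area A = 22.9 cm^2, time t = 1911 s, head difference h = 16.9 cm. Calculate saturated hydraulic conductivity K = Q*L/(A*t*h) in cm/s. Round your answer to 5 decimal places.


Step 1: K = Q * L / (A * t * h)
Step 2: Numerator = 129.7 * 18.2 = 2360.54
Step 3: Denominator = 22.9 * 1911 * 16.9 = 739576.11
Step 4: K = 2360.54 / 739576.11 = 0.00319 cm/s

0.00319


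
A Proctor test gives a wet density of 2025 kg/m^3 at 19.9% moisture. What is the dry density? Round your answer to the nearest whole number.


Step 1: Dry density = wet density / (1 + w/100)
Step 2: Dry density = 2025 / (1 + 19.9/100)
Step 3: Dry density = 2025 / 1.199
Step 4: Dry density = 1689 kg/m^3

1689


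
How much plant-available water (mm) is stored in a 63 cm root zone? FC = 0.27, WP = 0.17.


Step 1: Available water = (FC - WP) * depth * 10
Step 2: AW = (0.27 - 0.17) * 63 * 10
Step 3: AW = 0.1 * 63 * 10
Step 4: AW = 63.0 mm

63.0


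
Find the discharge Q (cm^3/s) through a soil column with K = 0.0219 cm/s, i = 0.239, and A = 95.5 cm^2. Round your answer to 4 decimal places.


Step 1: Apply Darcy's law: Q = K * i * A
Step 2: Q = 0.0219 * 0.239 * 95.5
Step 3: Q = 0.4999 cm^3/s

0.4999


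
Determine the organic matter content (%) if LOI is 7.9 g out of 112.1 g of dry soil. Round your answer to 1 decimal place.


Step 1: OM% = 100 * LOI / sample mass
Step 2: OM = 100 * 7.9 / 112.1
Step 3: OM = 7.0%

7.0


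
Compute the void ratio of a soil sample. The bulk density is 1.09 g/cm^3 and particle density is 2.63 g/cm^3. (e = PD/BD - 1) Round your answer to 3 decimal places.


Step 1: e = PD / BD - 1
Step 2: e = 2.63 / 1.09 - 1
Step 3: e = 2.41284 - 1
Step 4: e = 1.413

1.413


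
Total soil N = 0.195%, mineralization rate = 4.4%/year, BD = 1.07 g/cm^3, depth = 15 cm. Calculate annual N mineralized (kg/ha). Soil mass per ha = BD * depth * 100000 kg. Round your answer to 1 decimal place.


Step 1: Soil mass per ha = BD * depth * 100000 = 1.07 * 15 * 100000 = 1605000 kg
Step 2: Total N pool = soil mass * N%/100 = 1605000 * 0.195/100 = 3129.75 kg/ha
Step 3: N mineralized = N pool * rate%/100 = 3129.75 * 4.4/100 = 137.7 kg/ha/yr

137.7


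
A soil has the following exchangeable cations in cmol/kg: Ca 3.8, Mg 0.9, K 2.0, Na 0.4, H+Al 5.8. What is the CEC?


Step 1: CEC = Ca + Mg + K + Na + (H+Al)
Step 2: CEC = 3.8 + 0.9 + 2.0 + 0.4 + 5.8
Step 3: CEC = 12.9 cmol/kg

12.9


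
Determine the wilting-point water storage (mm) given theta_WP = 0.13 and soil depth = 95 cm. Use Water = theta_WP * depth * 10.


Step 1: Water (mm) = theta_WP * depth * 10
Step 2: Water = 0.13 * 95 * 10
Step 3: Water = 123.5 mm

123.5


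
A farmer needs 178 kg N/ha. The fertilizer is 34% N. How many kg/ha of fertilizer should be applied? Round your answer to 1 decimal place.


Step 1: Fertilizer rate = target N / (N content / 100)
Step 2: Rate = 178 / (34 / 100)
Step 3: Rate = 178 / 0.34
Step 4: Rate = 523.5 kg/ha

523.5


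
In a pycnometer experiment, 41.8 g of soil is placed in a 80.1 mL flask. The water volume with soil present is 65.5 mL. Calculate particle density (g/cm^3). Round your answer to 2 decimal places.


Step 1: Volume of solids = flask volume - water volume with soil
Step 2: V_solids = 80.1 - 65.5 = 14.6 mL
Step 3: Particle density = mass / V_solids = 41.8 / 14.6 = 2.86 g/cm^3

2.86


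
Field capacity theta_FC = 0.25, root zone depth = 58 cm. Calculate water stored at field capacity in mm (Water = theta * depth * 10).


Step 1: Water (mm) = theta_FC * depth (cm) * 10
Step 2: Water = 0.25 * 58 * 10
Step 3: Water = 145.0 mm

145.0


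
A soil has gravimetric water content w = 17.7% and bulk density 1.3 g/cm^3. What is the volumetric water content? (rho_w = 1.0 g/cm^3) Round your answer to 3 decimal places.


Step 1: theta = (w / 100) * BD / rho_w
Step 2: theta = (17.7 / 100) * 1.3 / 1.0
Step 3: theta = 0.177 * 1.3
Step 4: theta = 0.23

0.23


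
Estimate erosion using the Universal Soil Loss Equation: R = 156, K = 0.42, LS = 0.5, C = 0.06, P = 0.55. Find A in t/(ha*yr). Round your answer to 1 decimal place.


Step 1: A = R * K * LS * C * P
Step 2: R * K = 156 * 0.42 = 65.52
Step 3: (R*K) * LS = 65.52 * 0.5 = 32.76
Step 4: * C * P = 32.76 * 0.06 * 0.55 = 1.1
Step 5: A = 1.1 t/(ha*yr)

1.1


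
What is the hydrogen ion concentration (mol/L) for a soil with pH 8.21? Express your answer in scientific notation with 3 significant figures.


Step 1: [H+] = 10^(-pH)
Step 2: [H+] = 10^(-8.21)
Step 3: [H+] = 6.17e-09 mol/L

6.17e-09


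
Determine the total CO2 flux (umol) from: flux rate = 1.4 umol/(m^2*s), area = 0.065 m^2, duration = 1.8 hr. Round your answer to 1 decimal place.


Step 1: Convert time to seconds: 1.8 hr * 3600 = 6480.0 s
Step 2: Total = flux * area * time_s
Step 3: Total = 1.4 * 0.065 * 6480.0
Step 4: Total = 589.7 umol

589.7


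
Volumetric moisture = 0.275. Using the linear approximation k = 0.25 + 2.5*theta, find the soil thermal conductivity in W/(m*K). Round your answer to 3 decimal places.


Step 1: k = 0.25 + 2.5 * theta
Step 2: k = 0.25 + 2.5 * 0.275
Step 3: k = 0.25 + 0.688
Step 4: k = 0.938 W/(m*K)

0.938


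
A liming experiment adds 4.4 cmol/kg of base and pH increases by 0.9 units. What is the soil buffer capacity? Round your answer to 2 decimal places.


Step 1: BC = change in base / change in pH
Step 2: BC = 4.4 / 0.9
Step 3: BC = 4.89 cmol/(kg*pH unit)

4.89


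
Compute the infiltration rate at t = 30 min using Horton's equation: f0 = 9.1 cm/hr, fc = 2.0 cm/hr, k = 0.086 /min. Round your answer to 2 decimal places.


Step 1: f = fc + (f0 - fc) * exp(-k * t)
Step 2: exp(-0.086 * 30) = 0.075774
Step 3: f = 2.0 + (9.1 - 2.0) * 0.075774
Step 4: f = 2.0 + 7.1 * 0.075774
Step 5: f = 2.54 cm/hr

2.54


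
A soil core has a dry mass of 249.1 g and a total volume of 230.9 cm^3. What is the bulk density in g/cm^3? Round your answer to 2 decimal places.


Step 1: Identify the formula: BD = dry mass / volume
Step 2: Substitute values: BD = 249.1 / 230.9
Step 3: BD = 1.08 g/cm^3

1.08


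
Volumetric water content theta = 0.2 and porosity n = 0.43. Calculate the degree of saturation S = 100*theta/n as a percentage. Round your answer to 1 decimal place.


Step 1: S = 100 * theta_v / n
Step 2: S = 100 * 0.2 / 0.43
Step 3: S = 46.5%

46.5


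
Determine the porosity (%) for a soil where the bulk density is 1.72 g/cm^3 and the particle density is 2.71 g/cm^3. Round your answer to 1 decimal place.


Step 1: Formula: n = 100 * (1 - BD / PD)
Step 2: n = 100 * (1 - 1.72 / 2.71)
Step 3: n = 100 * (1 - 0.63469)
Step 4: n = 36.5%

36.5


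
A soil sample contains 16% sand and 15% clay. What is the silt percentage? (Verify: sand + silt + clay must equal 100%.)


Step 1: sand + silt + clay = 100%
Step 2: silt = 100 - sand - clay
Step 3: silt = 100 - 16 - 15
Step 4: silt = 69%

69


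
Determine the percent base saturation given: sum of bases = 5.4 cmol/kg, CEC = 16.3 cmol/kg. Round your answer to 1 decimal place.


Step 1: BS = 100 * (sum of bases) / CEC
Step 2: BS = 100 * 5.4 / 16.3
Step 3: BS = 33.1%

33.1


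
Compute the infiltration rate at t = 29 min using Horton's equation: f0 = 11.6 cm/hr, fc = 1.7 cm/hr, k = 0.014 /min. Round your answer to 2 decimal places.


Step 1: f = fc + (f0 - fc) * exp(-k * t)
Step 2: exp(-0.014 * 29) = 0.66631
Step 3: f = 1.7 + (11.6 - 1.7) * 0.66631
Step 4: f = 1.7 + 9.9 * 0.66631
Step 5: f = 8.3 cm/hr

8.3


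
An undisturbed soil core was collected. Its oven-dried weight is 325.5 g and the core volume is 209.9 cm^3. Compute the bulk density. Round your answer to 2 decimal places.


Step 1: Identify the formula: BD = dry mass / volume
Step 2: Substitute values: BD = 325.5 / 209.9
Step 3: BD = 1.55 g/cm^3

1.55


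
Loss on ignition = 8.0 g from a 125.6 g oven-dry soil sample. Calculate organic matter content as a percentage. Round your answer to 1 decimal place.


Step 1: OM% = 100 * LOI / sample mass
Step 2: OM = 100 * 8.0 / 125.6
Step 3: OM = 6.4%

6.4


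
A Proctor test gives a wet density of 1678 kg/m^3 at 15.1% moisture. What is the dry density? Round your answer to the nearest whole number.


Step 1: Dry density = wet density / (1 + w/100)
Step 2: Dry density = 1678 / (1 + 15.1/100)
Step 3: Dry density = 1678 / 1.151
Step 4: Dry density = 1458 kg/m^3

1458


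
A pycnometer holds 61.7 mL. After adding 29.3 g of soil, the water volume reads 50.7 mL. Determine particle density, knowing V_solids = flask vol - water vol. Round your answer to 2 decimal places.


Step 1: Volume of solids = flask volume - water volume with soil
Step 2: V_solids = 61.7 - 50.7 = 11.0 mL
Step 3: Particle density = mass / V_solids = 29.3 / 11.0 = 2.66 g/cm^3

2.66


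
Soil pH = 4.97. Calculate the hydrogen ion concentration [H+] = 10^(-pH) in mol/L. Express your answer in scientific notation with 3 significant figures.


Step 1: [H+] = 10^(-pH)
Step 2: [H+] = 10^(-4.97)
Step 3: [H+] = 1.07e-05 mol/L

1.07e-05


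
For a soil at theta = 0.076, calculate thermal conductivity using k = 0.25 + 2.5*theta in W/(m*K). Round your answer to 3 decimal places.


Step 1: k = 0.25 + 2.5 * theta
Step 2: k = 0.25 + 2.5 * 0.076
Step 3: k = 0.25 + 0.19
Step 4: k = 0.44 W/(m*K)

0.44


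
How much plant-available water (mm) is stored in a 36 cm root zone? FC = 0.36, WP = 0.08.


Step 1: Available water = (FC - WP) * depth * 10
Step 2: AW = (0.36 - 0.08) * 36 * 10
Step 3: AW = 0.28 * 36 * 10
Step 4: AW = 100.8 mm

100.8


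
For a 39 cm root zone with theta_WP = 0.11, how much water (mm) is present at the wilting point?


Step 1: Water (mm) = theta_WP * depth * 10
Step 2: Water = 0.11 * 39 * 10
Step 3: Water = 42.9 mm

42.9


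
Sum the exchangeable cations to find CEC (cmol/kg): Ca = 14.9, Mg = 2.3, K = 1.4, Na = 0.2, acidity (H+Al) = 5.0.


Step 1: CEC = Ca + Mg + K + Na + (H+Al)
Step 2: CEC = 14.9 + 2.3 + 1.4 + 0.2 + 5.0
Step 3: CEC = 23.8 cmol/kg

23.8


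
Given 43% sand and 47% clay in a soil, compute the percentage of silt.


Step 1: sand + silt + clay = 100%
Step 2: silt = 100 - sand - clay
Step 3: silt = 100 - 43 - 47
Step 4: silt = 10%

10


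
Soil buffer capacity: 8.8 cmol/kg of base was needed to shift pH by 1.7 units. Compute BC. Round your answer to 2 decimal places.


Step 1: BC = change in base / change in pH
Step 2: BC = 8.8 / 1.7
Step 3: BC = 5.18 cmol/(kg*pH unit)

5.18


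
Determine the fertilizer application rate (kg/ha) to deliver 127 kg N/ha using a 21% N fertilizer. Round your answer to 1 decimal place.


Step 1: Fertilizer rate = target N / (N content / 100)
Step 2: Rate = 127 / (21 / 100)
Step 3: Rate = 127 / 0.21
Step 4: Rate = 604.8 kg/ha

604.8


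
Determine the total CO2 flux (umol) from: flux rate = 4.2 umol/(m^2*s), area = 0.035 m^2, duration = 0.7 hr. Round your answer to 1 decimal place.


Step 1: Convert time to seconds: 0.7 hr * 3600 = 2520.0 s
Step 2: Total = flux * area * time_s
Step 3: Total = 4.2 * 0.035 * 2520.0
Step 4: Total = 370.4 umol

370.4


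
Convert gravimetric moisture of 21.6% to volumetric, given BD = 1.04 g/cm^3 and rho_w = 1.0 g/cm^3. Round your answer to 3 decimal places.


Step 1: theta = (w / 100) * BD / rho_w
Step 2: theta = (21.6 / 100) * 1.04 / 1.0
Step 3: theta = 0.216 * 1.04
Step 4: theta = 0.225

0.225


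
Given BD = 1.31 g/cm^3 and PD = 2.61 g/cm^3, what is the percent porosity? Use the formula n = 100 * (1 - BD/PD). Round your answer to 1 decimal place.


Step 1: Formula: n = 100 * (1 - BD / PD)
Step 2: n = 100 * (1 - 1.31 / 2.61)
Step 3: n = 100 * (1 - 0.50192)
Step 4: n = 49.8%

49.8


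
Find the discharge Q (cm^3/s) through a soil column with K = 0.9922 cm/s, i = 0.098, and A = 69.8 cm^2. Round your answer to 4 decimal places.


Step 1: Apply Darcy's law: Q = K * i * A
Step 2: Q = 0.9922 * 0.098 * 69.8
Step 3: Q = 6.787 cm^3/s

6.787


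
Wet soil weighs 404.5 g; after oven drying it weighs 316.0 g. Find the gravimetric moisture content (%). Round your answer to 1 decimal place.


Step 1: Water mass = wet - dry = 404.5 - 316.0 = 88.5 g
Step 2: w = 100 * water mass / dry mass
Step 3: w = 100 * 88.5 / 316.0 = 28.0%

28.0


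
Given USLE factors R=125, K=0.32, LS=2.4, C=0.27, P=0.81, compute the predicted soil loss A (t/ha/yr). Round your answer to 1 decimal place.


Step 1: A = R * K * LS * C * P
Step 2: R * K = 125 * 0.32 = 40.0
Step 3: (R*K) * LS = 40.0 * 2.4 = 96.0
Step 4: * C * P = 96.0 * 0.27 * 0.81 = 21.0
Step 5: A = 21.0 t/(ha*yr)

21.0


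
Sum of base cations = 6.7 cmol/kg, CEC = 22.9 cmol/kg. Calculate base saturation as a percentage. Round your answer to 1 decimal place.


Step 1: BS = 100 * (sum of bases) / CEC
Step 2: BS = 100 * 6.7 / 22.9
Step 3: BS = 29.3%

29.3


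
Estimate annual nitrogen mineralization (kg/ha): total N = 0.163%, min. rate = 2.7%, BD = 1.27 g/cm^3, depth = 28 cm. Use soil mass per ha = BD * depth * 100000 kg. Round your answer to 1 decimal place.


Step 1: Soil mass per ha = BD * depth * 100000 = 1.27 * 28 * 100000 = 3556000 kg
Step 2: Total N pool = soil mass * N%/100 = 3556000 * 0.163/100 = 5796.28 kg/ha
Step 3: N mineralized = N pool * rate%/100 = 5796.28 * 2.7/100 = 156.5 kg/ha/yr

156.5


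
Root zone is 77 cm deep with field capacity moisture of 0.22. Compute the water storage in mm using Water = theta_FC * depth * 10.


Step 1: Water (mm) = theta_FC * depth (cm) * 10
Step 2: Water = 0.22 * 77 * 10
Step 3: Water = 169.4 mm

169.4


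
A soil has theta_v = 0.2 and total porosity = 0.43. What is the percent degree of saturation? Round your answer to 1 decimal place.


Step 1: S = 100 * theta_v / n
Step 2: S = 100 * 0.2 / 0.43
Step 3: S = 46.5%

46.5


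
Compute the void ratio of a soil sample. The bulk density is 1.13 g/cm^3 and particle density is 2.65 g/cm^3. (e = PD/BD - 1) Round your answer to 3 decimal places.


Step 1: e = PD / BD - 1
Step 2: e = 2.65 / 1.13 - 1
Step 3: e = 2.34513 - 1
Step 4: e = 1.345

1.345


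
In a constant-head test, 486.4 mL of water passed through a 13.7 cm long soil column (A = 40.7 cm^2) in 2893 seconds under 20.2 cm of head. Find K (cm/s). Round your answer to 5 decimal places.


Step 1: K = Q * L / (A * t * h)
Step 2: Numerator = 486.4 * 13.7 = 6663.68
Step 3: Denominator = 40.7 * 2893 * 20.2 = 2378451.02
Step 4: K = 6663.68 / 2378451.02 = 0.0028 cm/s

0.0028


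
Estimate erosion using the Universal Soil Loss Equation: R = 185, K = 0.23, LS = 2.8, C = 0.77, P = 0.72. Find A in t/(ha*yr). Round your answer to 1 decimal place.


Step 1: A = R * K * LS * C * P
Step 2: R * K = 185 * 0.23 = 42.55
Step 3: (R*K) * LS = 42.55 * 2.8 = 119.14
Step 4: * C * P = 119.14 * 0.77 * 0.72 = 66.1
Step 5: A = 66.1 t/(ha*yr)

66.1


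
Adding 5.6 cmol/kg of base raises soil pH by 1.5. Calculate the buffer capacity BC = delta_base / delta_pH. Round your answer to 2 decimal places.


Step 1: BC = change in base / change in pH
Step 2: BC = 5.6 / 1.5
Step 3: BC = 3.73 cmol/(kg*pH unit)

3.73


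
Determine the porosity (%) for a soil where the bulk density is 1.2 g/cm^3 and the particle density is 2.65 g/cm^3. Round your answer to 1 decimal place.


Step 1: Formula: n = 100 * (1 - BD / PD)
Step 2: n = 100 * (1 - 1.2 / 2.65)
Step 3: n = 100 * (1 - 0.45283)
Step 4: n = 54.7%

54.7


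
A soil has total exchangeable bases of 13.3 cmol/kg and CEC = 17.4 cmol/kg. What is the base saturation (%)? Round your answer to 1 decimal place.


Step 1: BS = 100 * (sum of bases) / CEC
Step 2: BS = 100 * 13.3 / 17.4
Step 3: BS = 76.4%

76.4


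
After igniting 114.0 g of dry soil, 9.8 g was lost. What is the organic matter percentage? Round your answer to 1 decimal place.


Step 1: OM% = 100 * LOI / sample mass
Step 2: OM = 100 * 9.8 / 114.0
Step 3: OM = 8.6%

8.6


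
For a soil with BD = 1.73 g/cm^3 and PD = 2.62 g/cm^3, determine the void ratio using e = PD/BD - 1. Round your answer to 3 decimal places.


Step 1: e = PD / BD - 1
Step 2: e = 2.62 / 1.73 - 1
Step 3: e = 1.51445 - 1
Step 4: e = 0.514

0.514


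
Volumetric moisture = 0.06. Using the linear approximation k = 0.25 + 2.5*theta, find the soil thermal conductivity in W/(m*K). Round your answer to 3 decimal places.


Step 1: k = 0.25 + 2.5 * theta
Step 2: k = 0.25 + 2.5 * 0.06
Step 3: k = 0.25 + 0.15
Step 4: k = 0.4 W/(m*K)

0.4


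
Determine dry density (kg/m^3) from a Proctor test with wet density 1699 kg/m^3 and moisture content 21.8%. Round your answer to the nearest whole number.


Step 1: Dry density = wet density / (1 + w/100)
Step 2: Dry density = 1699 / (1 + 21.8/100)
Step 3: Dry density = 1699 / 1.218
Step 4: Dry density = 1395 kg/m^3

1395


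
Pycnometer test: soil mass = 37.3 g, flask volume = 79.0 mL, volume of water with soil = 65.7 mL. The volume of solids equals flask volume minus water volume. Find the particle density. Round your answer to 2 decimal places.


Step 1: Volume of solids = flask volume - water volume with soil
Step 2: V_solids = 79.0 - 65.7 = 13.3 mL
Step 3: Particle density = mass / V_solids = 37.3 / 13.3 = 2.8 g/cm^3

2.8


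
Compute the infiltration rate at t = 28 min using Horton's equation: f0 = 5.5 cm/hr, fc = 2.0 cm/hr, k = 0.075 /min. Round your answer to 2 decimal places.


Step 1: f = fc + (f0 - fc) * exp(-k * t)
Step 2: exp(-0.075 * 28) = 0.122456
Step 3: f = 2.0 + (5.5 - 2.0) * 0.122456
Step 4: f = 2.0 + 3.5 * 0.122456
Step 5: f = 2.43 cm/hr

2.43


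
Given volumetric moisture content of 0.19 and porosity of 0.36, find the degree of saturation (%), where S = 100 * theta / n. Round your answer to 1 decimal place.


Step 1: S = 100 * theta_v / n
Step 2: S = 100 * 0.19 / 0.36
Step 3: S = 52.8%

52.8


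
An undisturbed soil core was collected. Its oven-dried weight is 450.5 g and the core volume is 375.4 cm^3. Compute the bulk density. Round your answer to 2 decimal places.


Step 1: Identify the formula: BD = dry mass / volume
Step 2: Substitute values: BD = 450.5 / 375.4
Step 3: BD = 1.2 g/cm^3

1.2


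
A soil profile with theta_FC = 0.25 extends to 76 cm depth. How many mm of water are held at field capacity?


Step 1: Water (mm) = theta_FC * depth (cm) * 10
Step 2: Water = 0.25 * 76 * 10
Step 3: Water = 190.0 mm

190.0


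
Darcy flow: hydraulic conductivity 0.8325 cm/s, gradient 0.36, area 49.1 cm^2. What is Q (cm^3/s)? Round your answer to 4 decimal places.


Step 1: Apply Darcy's law: Q = K * i * A
Step 2: Q = 0.8325 * 0.36 * 49.1
Step 3: Q = 14.7153 cm^3/s

14.7153


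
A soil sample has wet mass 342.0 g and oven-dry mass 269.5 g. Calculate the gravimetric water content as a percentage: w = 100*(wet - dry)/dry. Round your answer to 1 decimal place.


Step 1: Water mass = wet - dry = 342.0 - 269.5 = 72.5 g
Step 2: w = 100 * water mass / dry mass
Step 3: w = 100 * 72.5 / 269.5 = 26.9%

26.9


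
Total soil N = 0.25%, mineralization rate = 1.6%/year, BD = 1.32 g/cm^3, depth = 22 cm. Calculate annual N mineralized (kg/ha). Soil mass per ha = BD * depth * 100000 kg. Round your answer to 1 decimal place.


Step 1: Soil mass per ha = BD * depth * 100000 = 1.32 * 22 * 100000 = 2904000 kg
Step 2: Total N pool = soil mass * N%/100 = 2904000 * 0.25/100 = 7260.0 kg/ha
Step 3: N mineralized = N pool * rate%/100 = 7260.0 * 1.6/100 = 116.2 kg/ha/yr

116.2


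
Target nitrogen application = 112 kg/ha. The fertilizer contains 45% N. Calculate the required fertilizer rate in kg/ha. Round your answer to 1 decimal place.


Step 1: Fertilizer rate = target N / (N content / 100)
Step 2: Rate = 112 / (45 / 100)
Step 3: Rate = 112 / 0.45
Step 4: Rate = 248.9 kg/ha

248.9


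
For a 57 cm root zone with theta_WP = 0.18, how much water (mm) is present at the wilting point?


Step 1: Water (mm) = theta_WP * depth * 10
Step 2: Water = 0.18 * 57 * 10
Step 3: Water = 102.6 mm

102.6


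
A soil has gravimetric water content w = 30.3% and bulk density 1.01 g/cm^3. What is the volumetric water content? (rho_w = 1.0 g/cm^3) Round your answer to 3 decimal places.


Step 1: theta = (w / 100) * BD / rho_w
Step 2: theta = (30.3 / 100) * 1.01 / 1.0
Step 3: theta = 0.303 * 1.01
Step 4: theta = 0.306

0.306


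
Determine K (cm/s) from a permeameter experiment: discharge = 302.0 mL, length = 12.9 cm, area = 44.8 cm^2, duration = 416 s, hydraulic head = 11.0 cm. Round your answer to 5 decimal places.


Step 1: K = Q * L / (A * t * h)
Step 2: Numerator = 302.0 * 12.9 = 3895.8
Step 3: Denominator = 44.8 * 416 * 11.0 = 205004.8
Step 4: K = 3895.8 / 205004.8 = 0.019 cm/s

0.019


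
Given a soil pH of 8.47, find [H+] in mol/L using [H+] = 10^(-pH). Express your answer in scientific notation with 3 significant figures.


Step 1: [H+] = 10^(-pH)
Step 2: [H+] = 10^(-8.47)
Step 3: [H+] = 3.39e-09 mol/L

3.39e-09


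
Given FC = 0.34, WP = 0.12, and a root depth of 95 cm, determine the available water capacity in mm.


Step 1: Available water = (FC - WP) * depth * 10
Step 2: AW = (0.34 - 0.12) * 95 * 10
Step 3: AW = 0.22 * 95 * 10
Step 4: AW = 209.0 mm

209.0


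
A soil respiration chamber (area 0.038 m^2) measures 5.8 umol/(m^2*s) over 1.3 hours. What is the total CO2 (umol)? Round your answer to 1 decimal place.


Step 1: Convert time to seconds: 1.3 hr * 3600 = 4680.0 s
Step 2: Total = flux * area * time_s
Step 3: Total = 5.8 * 0.038 * 4680.0
Step 4: Total = 1031.5 umol

1031.5


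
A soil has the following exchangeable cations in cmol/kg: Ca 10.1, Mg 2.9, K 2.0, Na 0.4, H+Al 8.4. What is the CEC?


Step 1: CEC = Ca + Mg + K + Na + (H+Al)
Step 2: CEC = 10.1 + 2.9 + 2.0 + 0.4 + 8.4
Step 3: CEC = 23.8 cmol/kg

23.8


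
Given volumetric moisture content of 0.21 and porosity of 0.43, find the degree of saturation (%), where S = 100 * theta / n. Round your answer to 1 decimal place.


Step 1: S = 100 * theta_v / n
Step 2: S = 100 * 0.21 / 0.43
Step 3: S = 48.8%

48.8


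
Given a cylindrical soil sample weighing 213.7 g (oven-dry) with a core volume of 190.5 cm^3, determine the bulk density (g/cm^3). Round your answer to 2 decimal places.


Step 1: Identify the formula: BD = dry mass / volume
Step 2: Substitute values: BD = 213.7 / 190.5
Step 3: BD = 1.12 g/cm^3

1.12


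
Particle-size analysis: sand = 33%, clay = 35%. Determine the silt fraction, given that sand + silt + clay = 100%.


Step 1: sand + silt + clay = 100%
Step 2: silt = 100 - sand - clay
Step 3: silt = 100 - 33 - 35
Step 4: silt = 32%

32


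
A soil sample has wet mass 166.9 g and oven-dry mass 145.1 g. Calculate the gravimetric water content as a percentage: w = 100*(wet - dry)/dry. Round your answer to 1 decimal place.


Step 1: Water mass = wet - dry = 166.9 - 145.1 = 21.8 g
Step 2: w = 100 * water mass / dry mass
Step 3: w = 100 * 21.8 / 145.1 = 15.0%

15.0


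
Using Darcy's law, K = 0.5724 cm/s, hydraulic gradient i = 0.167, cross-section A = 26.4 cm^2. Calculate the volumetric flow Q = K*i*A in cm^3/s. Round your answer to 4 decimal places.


Step 1: Apply Darcy's law: Q = K * i * A
Step 2: Q = 0.5724 * 0.167 * 26.4
Step 3: Q = 2.5236 cm^3/s

2.5236


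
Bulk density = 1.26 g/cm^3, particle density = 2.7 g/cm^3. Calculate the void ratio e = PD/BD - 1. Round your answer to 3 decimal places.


Step 1: e = PD / BD - 1
Step 2: e = 2.7 / 1.26 - 1
Step 3: e = 2.14286 - 1
Step 4: e = 1.143

1.143


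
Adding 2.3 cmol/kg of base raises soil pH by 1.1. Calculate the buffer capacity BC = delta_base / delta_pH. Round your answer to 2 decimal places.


Step 1: BC = change in base / change in pH
Step 2: BC = 2.3 / 1.1
Step 3: BC = 2.09 cmol/(kg*pH unit)

2.09


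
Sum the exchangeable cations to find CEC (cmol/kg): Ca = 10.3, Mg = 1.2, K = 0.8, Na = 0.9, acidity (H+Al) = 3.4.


Step 1: CEC = Ca + Mg + K + Na + (H+Al)
Step 2: CEC = 10.3 + 1.2 + 0.8 + 0.9 + 3.4
Step 3: CEC = 16.6 cmol/kg

16.6


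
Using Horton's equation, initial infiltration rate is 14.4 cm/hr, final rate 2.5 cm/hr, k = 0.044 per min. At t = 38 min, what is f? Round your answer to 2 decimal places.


Step 1: f = fc + (f0 - fc) * exp(-k * t)
Step 2: exp(-0.044 * 38) = 0.187871
Step 3: f = 2.5 + (14.4 - 2.5) * 0.187871
Step 4: f = 2.5 + 11.9 * 0.187871
Step 5: f = 4.74 cm/hr

4.74


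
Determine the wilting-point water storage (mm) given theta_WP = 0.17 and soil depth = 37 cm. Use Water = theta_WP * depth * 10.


Step 1: Water (mm) = theta_WP * depth * 10
Step 2: Water = 0.17 * 37 * 10
Step 3: Water = 62.9 mm

62.9


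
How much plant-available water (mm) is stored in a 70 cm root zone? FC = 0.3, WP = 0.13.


Step 1: Available water = (FC - WP) * depth * 10
Step 2: AW = (0.3 - 0.13) * 70 * 10
Step 3: AW = 0.17 * 70 * 10
Step 4: AW = 119.0 mm

119.0


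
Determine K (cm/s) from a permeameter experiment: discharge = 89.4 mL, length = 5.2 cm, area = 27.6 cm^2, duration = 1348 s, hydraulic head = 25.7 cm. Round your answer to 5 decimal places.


Step 1: K = Q * L / (A * t * h)
Step 2: Numerator = 89.4 * 5.2 = 464.88
Step 3: Denominator = 27.6 * 1348 * 25.7 = 956163.36
Step 4: K = 464.88 / 956163.36 = 0.00049 cm/s

0.00049


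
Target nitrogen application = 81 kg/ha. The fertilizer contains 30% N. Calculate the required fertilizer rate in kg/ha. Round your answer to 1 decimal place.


Step 1: Fertilizer rate = target N / (N content / 100)
Step 2: Rate = 81 / (30 / 100)
Step 3: Rate = 81 / 0.3
Step 4: Rate = 270.0 kg/ha

270.0


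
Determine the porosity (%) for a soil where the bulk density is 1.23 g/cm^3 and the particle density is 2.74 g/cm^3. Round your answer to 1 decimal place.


Step 1: Formula: n = 100 * (1 - BD / PD)
Step 2: n = 100 * (1 - 1.23 / 2.74)
Step 3: n = 100 * (1 - 0.44891)
Step 4: n = 55.1%

55.1


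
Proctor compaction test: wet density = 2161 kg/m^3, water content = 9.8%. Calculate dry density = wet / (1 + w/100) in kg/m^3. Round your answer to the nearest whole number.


Step 1: Dry density = wet density / (1 + w/100)
Step 2: Dry density = 2161 / (1 + 9.8/100)
Step 3: Dry density = 2161 / 1.098
Step 4: Dry density = 1968 kg/m^3

1968


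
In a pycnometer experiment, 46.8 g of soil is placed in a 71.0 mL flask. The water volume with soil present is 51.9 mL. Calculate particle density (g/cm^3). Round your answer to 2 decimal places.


Step 1: Volume of solids = flask volume - water volume with soil
Step 2: V_solids = 71.0 - 51.9 = 19.1 mL
Step 3: Particle density = mass / V_solids = 46.8 / 19.1 = 2.45 g/cm^3

2.45


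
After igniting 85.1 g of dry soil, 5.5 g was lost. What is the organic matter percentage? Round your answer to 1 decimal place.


Step 1: OM% = 100 * LOI / sample mass
Step 2: OM = 100 * 5.5 / 85.1
Step 3: OM = 6.5%

6.5


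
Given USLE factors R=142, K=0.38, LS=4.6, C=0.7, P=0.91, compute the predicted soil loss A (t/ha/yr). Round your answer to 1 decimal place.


Step 1: A = R * K * LS * C * P
Step 2: R * K = 142 * 0.38 = 53.96
Step 3: (R*K) * LS = 53.96 * 4.6 = 248.216
Step 4: * C * P = 248.216 * 0.7 * 0.91 = 158.1
Step 5: A = 158.1 t/(ha*yr)

158.1


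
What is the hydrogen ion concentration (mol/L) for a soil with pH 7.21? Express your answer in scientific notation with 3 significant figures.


Step 1: [H+] = 10^(-pH)
Step 2: [H+] = 10^(-7.21)
Step 3: [H+] = 6.17e-08 mol/L

6.17e-08


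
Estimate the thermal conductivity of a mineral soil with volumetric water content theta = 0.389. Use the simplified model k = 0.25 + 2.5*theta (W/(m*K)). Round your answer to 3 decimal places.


Step 1: k = 0.25 + 2.5 * theta
Step 2: k = 0.25 + 2.5 * 0.389
Step 3: k = 0.25 + 0.973
Step 4: k = 1.223 W/(m*K)

1.223


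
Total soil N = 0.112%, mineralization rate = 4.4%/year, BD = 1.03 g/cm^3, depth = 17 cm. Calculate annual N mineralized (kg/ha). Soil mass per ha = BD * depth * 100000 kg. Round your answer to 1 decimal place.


Step 1: Soil mass per ha = BD * depth * 100000 = 1.03 * 17 * 100000 = 1751000 kg
Step 2: Total N pool = soil mass * N%/100 = 1751000 * 0.112/100 = 1961.12 kg/ha
Step 3: N mineralized = N pool * rate%/100 = 1961.12 * 4.4/100 = 86.3 kg/ha/yr

86.3


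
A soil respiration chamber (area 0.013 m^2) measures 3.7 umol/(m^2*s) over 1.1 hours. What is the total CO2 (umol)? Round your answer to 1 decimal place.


Step 1: Convert time to seconds: 1.1 hr * 3600 = 3960.0 s
Step 2: Total = flux * area * time_s
Step 3: Total = 3.7 * 0.013 * 3960.0
Step 4: Total = 190.5 umol

190.5


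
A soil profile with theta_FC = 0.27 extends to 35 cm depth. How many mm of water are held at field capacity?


Step 1: Water (mm) = theta_FC * depth (cm) * 10
Step 2: Water = 0.27 * 35 * 10
Step 3: Water = 94.5 mm

94.5


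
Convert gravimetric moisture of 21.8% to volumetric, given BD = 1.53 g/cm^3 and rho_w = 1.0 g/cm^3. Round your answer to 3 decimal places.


Step 1: theta = (w / 100) * BD / rho_w
Step 2: theta = (21.8 / 100) * 1.53 / 1.0
Step 3: theta = 0.218 * 1.53
Step 4: theta = 0.334

0.334


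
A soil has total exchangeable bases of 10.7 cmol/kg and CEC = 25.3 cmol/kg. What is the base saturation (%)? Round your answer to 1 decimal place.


Step 1: BS = 100 * (sum of bases) / CEC
Step 2: BS = 100 * 10.7 / 25.3
Step 3: BS = 42.3%

42.3


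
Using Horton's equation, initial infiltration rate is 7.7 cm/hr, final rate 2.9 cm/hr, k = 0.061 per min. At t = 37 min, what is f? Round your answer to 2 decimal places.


Step 1: f = fc + (f0 - fc) * exp(-k * t)
Step 2: exp(-0.061 * 37) = 0.104664
Step 3: f = 2.9 + (7.7 - 2.9) * 0.104664
Step 4: f = 2.9 + 4.8 * 0.104664
Step 5: f = 3.4 cm/hr

3.4


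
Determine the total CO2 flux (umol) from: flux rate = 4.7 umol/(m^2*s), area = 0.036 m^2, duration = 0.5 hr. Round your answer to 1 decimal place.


Step 1: Convert time to seconds: 0.5 hr * 3600 = 1800.0 s
Step 2: Total = flux * area * time_s
Step 3: Total = 4.7 * 0.036 * 1800.0
Step 4: Total = 304.6 umol

304.6


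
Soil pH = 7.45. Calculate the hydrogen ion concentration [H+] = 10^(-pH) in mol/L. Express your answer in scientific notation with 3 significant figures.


Step 1: [H+] = 10^(-pH)
Step 2: [H+] = 10^(-7.45)
Step 3: [H+] = 3.55e-08 mol/L

3.55e-08


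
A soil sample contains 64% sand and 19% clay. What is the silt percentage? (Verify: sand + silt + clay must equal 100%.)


Step 1: sand + silt + clay = 100%
Step 2: silt = 100 - sand - clay
Step 3: silt = 100 - 64 - 19
Step 4: silt = 17%

17


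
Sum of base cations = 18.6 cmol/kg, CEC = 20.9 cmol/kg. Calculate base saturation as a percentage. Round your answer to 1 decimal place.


Step 1: BS = 100 * (sum of bases) / CEC
Step 2: BS = 100 * 18.6 / 20.9
Step 3: BS = 89.0%

89.0


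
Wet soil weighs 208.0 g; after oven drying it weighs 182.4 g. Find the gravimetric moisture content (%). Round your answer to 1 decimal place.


Step 1: Water mass = wet - dry = 208.0 - 182.4 = 25.6 g
Step 2: w = 100 * water mass / dry mass
Step 3: w = 100 * 25.6 / 182.4 = 14.0%

14.0


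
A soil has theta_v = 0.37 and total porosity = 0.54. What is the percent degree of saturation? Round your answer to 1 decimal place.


Step 1: S = 100 * theta_v / n
Step 2: S = 100 * 0.37 / 0.54
Step 3: S = 68.5%

68.5


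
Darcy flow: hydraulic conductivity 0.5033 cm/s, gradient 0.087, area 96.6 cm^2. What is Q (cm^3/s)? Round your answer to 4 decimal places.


Step 1: Apply Darcy's law: Q = K * i * A
Step 2: Q = 0.5033 * 0.087 * 96.6
Step 3: Q = 4.2298 cm^3/s

4.2298


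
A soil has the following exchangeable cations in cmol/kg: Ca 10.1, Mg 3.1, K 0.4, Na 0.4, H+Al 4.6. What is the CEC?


Step 1: CEC = Ca + Mg + K + Na + (H+Al)
Step 2: CEC = 10.1 + 3.1 + 0.4 + 0.4 + 4.6
Step 3: CEC = 18.6 cmol/kg

18.6


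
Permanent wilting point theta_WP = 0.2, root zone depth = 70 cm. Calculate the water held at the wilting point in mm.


Step 1: Water (mm) = theta_WP * depth * 10
Step 2: Water = 0.2 * 70 * 10
Step 3: Water = 140.0 mm

140.0


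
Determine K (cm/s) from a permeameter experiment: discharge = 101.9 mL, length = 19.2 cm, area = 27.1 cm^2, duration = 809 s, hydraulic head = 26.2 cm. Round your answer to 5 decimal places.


Step 1: K = Q * L / (A * t * h)
Step 2: Numerator = 101.9 * 19.2 = 1956.48
Step 3: Denominator = 27.1 * 809 * 26.2 = 574406.18
Step 4: K = 1956.48 / 574406.18 = 0.00341 cm/s

0.00341


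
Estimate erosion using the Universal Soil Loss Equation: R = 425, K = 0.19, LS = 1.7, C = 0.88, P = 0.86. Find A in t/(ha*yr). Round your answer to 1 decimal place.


Step 1: A = R * K * LS * C * P
Step 2: R * K = 425 * 0.19 = 80.75
Step 3: (R*K) * LS = 80.75 * 1.7 = 137.275
Step 4: * C * P = 137.275 * 0.88 * 0.86 = 103.9
Step 5: A = 103.9 t/(ha*yr)

103.9


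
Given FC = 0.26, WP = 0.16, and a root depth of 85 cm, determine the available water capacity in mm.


Step 1: Available water = (FC - WP) * depth * 10
Step 2: AW = (0.26 - 0.16) * 85 * 10
Step 3: AW = 0.1 * 85 * 10
Step 4: AW = 85.0 mm

85.0


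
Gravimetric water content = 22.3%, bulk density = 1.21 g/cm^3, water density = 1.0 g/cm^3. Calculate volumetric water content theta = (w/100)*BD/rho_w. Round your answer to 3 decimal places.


Step 1: theta = (w / 100) * BD / rho_w
Step 2: theta = (22.3 / 100) * 1.21 / 1.0
Step 3: theta = 0.223 * 1.21
Step 4: theta = 0.27

0.27


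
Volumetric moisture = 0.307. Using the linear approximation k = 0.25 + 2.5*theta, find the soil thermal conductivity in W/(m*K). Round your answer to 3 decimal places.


Step 1: k = 0.25 + 2.5 * theta
Step 2: k = 0.25 + 2.5 * 0.307
Step 3: k = 0.25 + 0.768
Step 4: k = 1.018 W/(m*K)

1.018


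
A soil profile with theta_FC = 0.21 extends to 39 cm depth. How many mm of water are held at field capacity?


Step 1: Water (mm) = theta_FC * depth (cm) * 10
Step 2: Water = 0.21 * 39 * 10
Step 3: Water = 81.9 mm

81.9


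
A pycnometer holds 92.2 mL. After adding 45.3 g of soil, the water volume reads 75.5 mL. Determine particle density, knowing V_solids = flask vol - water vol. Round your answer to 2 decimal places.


Step 1: Volume of solids = flask volume - water volume with soil
Step 2: V_solids = 92.2 - 75.5 = 16.7 mL
Step 3: Particle density = mass / V_solids = 45.3 / 16.7 = 2.71 g/cm^3

2.71


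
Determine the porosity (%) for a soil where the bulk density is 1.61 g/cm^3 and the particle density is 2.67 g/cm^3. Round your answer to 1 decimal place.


Step 1: Formula: n = 100 * (1 - BD / PD)
Step 2: n = 100 * (1 - 1.61 / 2.67)
Step 3: n = 100 * (1 - 0.603)
Step 4: n = 39.7%

39.7


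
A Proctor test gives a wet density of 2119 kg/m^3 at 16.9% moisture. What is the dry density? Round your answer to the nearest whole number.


Step 1: Dry density = wet density / (1 + w/100)
Step 2: Dry density = 2119 / (1 + 16.9/100)
Step 3: Dry density = 2119 / 1.169
Step 4: Dry density = 1813 kg/m^3

1813
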